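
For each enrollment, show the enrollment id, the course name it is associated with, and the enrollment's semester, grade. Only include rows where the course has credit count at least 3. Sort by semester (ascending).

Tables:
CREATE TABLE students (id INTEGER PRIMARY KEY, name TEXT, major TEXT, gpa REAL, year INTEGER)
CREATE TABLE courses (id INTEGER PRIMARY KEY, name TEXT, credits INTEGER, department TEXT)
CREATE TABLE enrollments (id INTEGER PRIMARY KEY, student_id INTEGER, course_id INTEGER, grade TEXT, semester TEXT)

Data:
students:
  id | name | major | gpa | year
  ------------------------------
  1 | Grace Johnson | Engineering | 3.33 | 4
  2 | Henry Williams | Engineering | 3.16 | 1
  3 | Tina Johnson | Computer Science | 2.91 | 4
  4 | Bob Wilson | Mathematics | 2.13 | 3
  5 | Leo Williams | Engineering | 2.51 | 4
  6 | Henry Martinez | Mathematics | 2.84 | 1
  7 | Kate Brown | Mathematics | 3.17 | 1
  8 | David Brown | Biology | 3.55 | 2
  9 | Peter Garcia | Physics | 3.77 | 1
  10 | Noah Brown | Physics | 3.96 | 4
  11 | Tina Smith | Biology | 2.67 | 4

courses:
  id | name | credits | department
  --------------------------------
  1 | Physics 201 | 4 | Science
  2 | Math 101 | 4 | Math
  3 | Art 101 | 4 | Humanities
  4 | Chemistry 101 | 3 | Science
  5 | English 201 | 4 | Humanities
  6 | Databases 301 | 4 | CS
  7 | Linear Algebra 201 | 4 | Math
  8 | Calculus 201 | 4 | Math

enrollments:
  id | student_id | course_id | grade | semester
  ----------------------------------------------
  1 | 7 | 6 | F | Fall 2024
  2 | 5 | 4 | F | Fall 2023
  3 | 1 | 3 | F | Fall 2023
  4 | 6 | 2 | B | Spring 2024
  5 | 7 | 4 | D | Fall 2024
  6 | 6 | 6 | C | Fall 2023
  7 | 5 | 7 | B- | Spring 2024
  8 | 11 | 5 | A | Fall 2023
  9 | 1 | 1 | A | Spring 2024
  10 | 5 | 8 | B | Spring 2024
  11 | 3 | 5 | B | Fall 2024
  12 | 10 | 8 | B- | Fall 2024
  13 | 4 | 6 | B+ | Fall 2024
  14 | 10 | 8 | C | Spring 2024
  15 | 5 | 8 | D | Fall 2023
SELECT c.id, p.name AS course, c.semester, c.grade FROM enrollments c JOIN courses p ON c.course_id = p.id WHERE p.credits >= 3 ORDER BY c.semester ASC

Execution result:
id | course | semester | grade
2 | Chemistry 101 | Fall 2023 | F
3 | Art 101 | Fall 2023 | F
6 | Databases 301 | Fall 2023 | C
8 | English 201 | Fall 2023 | A
15 | Calculus 201 | Fall 2023 | D
1 | Databases 301 | Fall 2024 | F
5 | Chemistry 101 | Fall 2024 | D
11 | English 201 | Fall 2024 | B
12 | Calculus 201 | Fall 2024 | B-
13 | Databases 301 | Fall 2024 | B+
4 | Math 101 | Spring 2024 | B
7 | Linear Algebra 201 | Spring 2024 | B-
9 | Physics 201 | Spring 2024 | A
10 | Calculus 201 | Spring 2024 | B
14 | Calculus 201 | Spring 2024 | C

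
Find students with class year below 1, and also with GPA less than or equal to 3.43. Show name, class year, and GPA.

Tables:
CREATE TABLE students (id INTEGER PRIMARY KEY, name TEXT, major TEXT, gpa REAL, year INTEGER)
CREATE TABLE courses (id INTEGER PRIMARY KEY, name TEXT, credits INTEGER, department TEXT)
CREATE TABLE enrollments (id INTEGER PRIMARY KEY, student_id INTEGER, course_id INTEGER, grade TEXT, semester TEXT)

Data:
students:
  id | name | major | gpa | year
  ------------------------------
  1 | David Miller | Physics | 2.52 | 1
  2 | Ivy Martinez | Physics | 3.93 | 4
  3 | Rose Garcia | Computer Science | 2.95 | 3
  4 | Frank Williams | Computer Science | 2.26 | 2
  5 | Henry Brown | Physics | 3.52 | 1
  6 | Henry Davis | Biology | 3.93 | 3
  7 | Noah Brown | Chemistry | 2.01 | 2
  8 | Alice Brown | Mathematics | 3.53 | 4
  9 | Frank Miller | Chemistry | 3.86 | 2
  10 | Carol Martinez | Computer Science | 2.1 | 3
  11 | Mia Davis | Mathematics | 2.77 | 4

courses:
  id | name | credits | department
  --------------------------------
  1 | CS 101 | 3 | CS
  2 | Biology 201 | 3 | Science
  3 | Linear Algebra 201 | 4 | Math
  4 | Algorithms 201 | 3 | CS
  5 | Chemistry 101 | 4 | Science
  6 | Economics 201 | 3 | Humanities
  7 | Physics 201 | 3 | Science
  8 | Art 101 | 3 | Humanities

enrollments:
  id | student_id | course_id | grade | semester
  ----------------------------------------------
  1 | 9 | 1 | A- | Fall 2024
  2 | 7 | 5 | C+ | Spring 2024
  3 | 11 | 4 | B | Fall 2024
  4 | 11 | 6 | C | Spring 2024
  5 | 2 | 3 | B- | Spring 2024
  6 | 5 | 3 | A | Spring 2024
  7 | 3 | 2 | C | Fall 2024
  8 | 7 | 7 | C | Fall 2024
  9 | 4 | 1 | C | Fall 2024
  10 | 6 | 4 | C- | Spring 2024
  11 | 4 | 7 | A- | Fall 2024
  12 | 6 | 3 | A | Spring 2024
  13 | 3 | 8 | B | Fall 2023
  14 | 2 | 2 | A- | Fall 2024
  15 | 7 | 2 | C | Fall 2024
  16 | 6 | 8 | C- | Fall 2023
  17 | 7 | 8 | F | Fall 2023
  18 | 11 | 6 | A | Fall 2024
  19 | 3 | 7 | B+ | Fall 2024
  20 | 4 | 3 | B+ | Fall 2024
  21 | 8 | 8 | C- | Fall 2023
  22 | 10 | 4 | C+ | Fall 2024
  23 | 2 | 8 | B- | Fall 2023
SELECT name, year, gpa FROM students WHERE year < 1 AND gpa <= 3.43

Execution result:
(no rows)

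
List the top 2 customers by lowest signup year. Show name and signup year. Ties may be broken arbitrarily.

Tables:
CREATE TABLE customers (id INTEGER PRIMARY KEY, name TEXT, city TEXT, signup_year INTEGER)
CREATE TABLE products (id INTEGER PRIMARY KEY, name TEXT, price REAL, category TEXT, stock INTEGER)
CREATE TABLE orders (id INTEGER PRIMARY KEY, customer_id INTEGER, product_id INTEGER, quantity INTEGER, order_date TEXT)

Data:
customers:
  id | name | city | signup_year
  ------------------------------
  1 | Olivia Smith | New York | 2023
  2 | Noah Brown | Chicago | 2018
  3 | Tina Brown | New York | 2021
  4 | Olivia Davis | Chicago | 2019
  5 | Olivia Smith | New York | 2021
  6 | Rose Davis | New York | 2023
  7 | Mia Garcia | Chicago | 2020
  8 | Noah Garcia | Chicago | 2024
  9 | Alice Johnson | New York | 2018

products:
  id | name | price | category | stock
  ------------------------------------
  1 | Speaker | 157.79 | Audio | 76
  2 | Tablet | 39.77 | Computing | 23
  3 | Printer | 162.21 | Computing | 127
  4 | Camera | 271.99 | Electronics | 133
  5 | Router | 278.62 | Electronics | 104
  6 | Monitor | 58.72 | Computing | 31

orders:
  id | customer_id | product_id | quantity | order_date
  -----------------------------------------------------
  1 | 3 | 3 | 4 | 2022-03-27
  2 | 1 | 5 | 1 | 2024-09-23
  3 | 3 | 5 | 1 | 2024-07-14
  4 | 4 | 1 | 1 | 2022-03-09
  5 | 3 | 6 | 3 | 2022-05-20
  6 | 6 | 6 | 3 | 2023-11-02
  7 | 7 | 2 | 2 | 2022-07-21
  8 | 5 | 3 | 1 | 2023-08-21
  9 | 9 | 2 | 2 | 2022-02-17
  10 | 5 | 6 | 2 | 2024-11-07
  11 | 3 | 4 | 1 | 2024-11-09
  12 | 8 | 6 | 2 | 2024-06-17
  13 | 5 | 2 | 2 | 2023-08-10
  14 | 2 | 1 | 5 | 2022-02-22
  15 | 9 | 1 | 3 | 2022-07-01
SELECT name, signup_year FROM customers ORDER BY signup_year ASC LIMIT 2

Execution result:
name | signup_year
Noah Brown | 2018
Alice Johnson | 2018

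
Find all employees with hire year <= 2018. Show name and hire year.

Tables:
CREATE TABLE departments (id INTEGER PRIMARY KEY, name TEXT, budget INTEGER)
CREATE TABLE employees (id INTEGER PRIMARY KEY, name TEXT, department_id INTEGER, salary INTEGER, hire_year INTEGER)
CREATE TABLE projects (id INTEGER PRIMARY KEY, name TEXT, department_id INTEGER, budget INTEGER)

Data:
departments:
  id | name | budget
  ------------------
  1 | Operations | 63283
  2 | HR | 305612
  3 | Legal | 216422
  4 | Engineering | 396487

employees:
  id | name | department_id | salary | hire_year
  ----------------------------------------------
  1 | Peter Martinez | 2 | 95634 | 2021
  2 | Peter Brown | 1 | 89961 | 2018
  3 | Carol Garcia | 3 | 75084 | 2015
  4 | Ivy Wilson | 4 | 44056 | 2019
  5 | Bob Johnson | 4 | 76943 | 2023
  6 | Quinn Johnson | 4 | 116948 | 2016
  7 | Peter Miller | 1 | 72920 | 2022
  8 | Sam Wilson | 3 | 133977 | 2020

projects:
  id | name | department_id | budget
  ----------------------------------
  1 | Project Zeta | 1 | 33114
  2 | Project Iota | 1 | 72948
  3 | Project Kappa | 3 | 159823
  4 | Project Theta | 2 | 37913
SELECT name, hire_year FROM employees WHERE hire_year <= 2018

Execution result:
name | hire_year
Peter Brown | 2018
Carol Garcia | 2015
Quinn Johnson | 2016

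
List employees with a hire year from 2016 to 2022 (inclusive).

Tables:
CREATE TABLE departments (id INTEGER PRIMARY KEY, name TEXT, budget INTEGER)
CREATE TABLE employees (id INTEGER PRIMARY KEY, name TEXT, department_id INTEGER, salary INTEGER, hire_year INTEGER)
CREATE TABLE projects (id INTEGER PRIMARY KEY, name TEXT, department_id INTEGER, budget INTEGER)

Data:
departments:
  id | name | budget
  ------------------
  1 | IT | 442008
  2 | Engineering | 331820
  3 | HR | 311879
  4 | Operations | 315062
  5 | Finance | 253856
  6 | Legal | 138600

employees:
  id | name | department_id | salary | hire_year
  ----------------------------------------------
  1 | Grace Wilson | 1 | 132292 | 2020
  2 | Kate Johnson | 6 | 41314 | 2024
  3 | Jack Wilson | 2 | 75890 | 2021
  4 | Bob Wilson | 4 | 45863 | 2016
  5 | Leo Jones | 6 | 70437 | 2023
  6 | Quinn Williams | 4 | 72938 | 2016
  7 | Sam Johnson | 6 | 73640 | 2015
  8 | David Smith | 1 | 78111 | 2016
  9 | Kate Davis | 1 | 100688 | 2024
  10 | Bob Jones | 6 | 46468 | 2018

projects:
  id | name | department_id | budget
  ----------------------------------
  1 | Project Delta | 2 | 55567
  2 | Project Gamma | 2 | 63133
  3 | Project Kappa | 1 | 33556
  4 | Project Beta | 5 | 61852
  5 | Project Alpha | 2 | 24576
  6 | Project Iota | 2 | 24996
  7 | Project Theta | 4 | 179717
SELECT name, hire_year FROM employees WHERE hire_year BETWEEN 2016 AND 2022

Execution result:
name | hire_year
Grace Wilson | 2020
Jack Wilson | 2021
Bob Wilson | 2016
Quinn Williams | 2016
David Smith | 2016
Bob Jones | 2018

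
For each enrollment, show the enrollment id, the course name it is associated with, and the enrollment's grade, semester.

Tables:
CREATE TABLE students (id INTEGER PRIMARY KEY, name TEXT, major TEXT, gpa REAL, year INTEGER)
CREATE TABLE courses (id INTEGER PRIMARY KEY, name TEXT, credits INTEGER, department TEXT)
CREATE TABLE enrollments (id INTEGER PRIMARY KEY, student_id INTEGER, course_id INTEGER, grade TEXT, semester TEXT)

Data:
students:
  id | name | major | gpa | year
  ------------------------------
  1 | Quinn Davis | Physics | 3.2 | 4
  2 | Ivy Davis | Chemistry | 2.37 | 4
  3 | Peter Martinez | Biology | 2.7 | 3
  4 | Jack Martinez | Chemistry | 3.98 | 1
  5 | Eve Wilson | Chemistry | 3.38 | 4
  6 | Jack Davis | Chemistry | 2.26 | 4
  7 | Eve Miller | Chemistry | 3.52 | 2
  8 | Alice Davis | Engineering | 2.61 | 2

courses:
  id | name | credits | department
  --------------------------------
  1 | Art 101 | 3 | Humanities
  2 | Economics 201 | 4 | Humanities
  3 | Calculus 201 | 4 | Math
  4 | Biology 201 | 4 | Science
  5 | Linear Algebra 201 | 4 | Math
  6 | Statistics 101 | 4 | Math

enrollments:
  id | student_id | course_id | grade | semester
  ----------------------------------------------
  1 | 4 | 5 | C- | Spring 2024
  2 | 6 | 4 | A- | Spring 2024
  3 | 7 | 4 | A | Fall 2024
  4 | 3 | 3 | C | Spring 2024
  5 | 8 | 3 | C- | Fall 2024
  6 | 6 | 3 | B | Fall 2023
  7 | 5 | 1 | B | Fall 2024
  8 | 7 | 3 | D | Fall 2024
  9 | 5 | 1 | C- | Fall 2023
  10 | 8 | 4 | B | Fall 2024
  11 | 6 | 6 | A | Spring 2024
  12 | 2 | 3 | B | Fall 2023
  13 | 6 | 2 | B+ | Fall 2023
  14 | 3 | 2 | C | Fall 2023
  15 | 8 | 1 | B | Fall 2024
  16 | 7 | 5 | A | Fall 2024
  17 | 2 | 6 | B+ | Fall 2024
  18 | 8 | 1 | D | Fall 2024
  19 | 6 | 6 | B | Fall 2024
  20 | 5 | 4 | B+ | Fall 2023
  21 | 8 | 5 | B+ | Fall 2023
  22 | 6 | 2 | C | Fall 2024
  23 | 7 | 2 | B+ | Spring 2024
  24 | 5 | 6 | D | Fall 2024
SELECT c.id, p.name AS course, c.grade, c.semester FROM enrollments c JOIN courses p ON c.course_id = p.id

Execution result:
id | course | grade | semester
1 | Linear Algebra 201 | C- | Spring 2024
2 | Biology 201 | A- | Spring 2024
3 | Biology 201 | A | Fall 2024
4 | Calculus 201 | C | Spring 2024
5 | Calculus 201 | C- | Fall 2024
6 | Calculus 201 | B | Fall 2023
7 | Art 101 | B | Fall 2024
8 | Calculus 201 | D | Fall 2024
9 | Art 101 | C- | Fall 2023
10 | Biology 201 | B | Fall 2024
11 | Statistics 101 | A | Spring 2024
12 | Calculus 201 | B | Fall 2023
13 | Economics 201 | B+ | Fall 2023
14 | Economics 201 | C | Fall 2023
15 | Art 101 | B | Fall 2024
16 | Linear Algebra 201 | A | Fall 2024
17 | Statistics 101 | B+ | Fall 2024
18 | Art 101 | D | Fall 2024
19 | Statistics 101 | B | Fall 2024
20 | Biology 201 | B+ | Fall 2023
21 | Linear Algebra 201 | B+ | Fall 2023
22 | Economics 201 | C | Fall 2024
23 | Economics 201 | B+ | Spring 2024
24 | Statistics 101 | D | Fall 2024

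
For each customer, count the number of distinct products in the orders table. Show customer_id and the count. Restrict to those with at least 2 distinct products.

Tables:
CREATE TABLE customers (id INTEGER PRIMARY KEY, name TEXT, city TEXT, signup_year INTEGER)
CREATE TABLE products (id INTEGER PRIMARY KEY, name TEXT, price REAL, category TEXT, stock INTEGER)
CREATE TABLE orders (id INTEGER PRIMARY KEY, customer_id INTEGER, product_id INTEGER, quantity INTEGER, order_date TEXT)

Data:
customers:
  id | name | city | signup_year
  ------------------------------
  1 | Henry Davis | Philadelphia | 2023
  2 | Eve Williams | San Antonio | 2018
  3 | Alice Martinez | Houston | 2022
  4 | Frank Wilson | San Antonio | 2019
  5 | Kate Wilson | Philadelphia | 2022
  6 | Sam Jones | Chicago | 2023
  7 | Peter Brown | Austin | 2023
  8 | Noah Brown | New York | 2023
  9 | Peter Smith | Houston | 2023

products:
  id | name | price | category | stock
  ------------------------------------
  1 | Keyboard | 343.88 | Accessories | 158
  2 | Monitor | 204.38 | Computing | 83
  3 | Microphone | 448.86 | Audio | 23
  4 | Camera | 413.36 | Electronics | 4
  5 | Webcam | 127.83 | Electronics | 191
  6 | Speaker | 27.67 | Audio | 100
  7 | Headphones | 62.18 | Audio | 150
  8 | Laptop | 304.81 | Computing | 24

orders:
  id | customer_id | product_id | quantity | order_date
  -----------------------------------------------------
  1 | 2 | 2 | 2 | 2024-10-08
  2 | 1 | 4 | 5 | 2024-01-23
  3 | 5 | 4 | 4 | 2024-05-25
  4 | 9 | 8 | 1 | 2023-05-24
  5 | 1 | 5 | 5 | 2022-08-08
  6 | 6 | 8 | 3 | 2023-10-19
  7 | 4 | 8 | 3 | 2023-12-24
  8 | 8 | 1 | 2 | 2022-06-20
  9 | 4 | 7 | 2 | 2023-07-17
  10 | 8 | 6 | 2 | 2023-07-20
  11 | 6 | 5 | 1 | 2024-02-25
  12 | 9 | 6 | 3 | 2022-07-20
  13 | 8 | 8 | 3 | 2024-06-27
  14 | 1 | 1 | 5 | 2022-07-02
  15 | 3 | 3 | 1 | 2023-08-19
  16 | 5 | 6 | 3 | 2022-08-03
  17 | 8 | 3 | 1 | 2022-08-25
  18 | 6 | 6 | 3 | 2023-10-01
SELECT customer_id, COUNT(DISTINCT product_id) AS distinct_product_count FROM orders GROUP BY customer_id HAVING COUNT(DISTINCT product_id) >= 2

Execution result:
customer_id | distinct_product_count
1 | 3
4 | 2
5 | 2
6 | 3
8 | 4
9 | 2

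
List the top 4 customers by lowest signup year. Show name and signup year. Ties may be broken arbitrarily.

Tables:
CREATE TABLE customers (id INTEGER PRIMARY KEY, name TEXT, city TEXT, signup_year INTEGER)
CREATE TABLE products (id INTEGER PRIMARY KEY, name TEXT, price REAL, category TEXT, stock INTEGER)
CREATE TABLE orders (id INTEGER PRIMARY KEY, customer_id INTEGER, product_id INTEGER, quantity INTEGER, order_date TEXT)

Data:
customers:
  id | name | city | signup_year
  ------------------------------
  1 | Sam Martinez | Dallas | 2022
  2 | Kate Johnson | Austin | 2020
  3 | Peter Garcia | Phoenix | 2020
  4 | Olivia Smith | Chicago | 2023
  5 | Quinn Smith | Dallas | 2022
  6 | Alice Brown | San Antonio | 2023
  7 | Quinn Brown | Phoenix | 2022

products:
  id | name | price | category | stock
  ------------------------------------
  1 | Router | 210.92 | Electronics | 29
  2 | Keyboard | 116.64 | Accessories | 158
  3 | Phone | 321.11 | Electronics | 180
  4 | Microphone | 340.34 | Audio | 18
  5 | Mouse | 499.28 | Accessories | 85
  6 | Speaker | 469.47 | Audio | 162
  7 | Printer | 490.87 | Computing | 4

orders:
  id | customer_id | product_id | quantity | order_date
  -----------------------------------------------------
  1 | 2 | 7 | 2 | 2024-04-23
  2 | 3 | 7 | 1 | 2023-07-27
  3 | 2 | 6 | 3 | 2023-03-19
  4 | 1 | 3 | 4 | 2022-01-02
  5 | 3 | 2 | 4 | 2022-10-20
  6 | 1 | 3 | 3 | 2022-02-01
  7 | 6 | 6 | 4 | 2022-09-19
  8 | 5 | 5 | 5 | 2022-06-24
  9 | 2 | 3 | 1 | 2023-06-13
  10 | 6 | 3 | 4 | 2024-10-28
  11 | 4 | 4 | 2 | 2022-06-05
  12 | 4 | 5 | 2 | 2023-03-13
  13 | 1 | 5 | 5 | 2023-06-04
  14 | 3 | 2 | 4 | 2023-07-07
SELECT name, signup_year FROM customers ORDER BY signup_year ASC LIMIT 4

Execution result:
name | signup_year
Kate Johnson | 2020
Peter Garcia | 2020
Sam Martinez | 2022
Quinn Smith | 2022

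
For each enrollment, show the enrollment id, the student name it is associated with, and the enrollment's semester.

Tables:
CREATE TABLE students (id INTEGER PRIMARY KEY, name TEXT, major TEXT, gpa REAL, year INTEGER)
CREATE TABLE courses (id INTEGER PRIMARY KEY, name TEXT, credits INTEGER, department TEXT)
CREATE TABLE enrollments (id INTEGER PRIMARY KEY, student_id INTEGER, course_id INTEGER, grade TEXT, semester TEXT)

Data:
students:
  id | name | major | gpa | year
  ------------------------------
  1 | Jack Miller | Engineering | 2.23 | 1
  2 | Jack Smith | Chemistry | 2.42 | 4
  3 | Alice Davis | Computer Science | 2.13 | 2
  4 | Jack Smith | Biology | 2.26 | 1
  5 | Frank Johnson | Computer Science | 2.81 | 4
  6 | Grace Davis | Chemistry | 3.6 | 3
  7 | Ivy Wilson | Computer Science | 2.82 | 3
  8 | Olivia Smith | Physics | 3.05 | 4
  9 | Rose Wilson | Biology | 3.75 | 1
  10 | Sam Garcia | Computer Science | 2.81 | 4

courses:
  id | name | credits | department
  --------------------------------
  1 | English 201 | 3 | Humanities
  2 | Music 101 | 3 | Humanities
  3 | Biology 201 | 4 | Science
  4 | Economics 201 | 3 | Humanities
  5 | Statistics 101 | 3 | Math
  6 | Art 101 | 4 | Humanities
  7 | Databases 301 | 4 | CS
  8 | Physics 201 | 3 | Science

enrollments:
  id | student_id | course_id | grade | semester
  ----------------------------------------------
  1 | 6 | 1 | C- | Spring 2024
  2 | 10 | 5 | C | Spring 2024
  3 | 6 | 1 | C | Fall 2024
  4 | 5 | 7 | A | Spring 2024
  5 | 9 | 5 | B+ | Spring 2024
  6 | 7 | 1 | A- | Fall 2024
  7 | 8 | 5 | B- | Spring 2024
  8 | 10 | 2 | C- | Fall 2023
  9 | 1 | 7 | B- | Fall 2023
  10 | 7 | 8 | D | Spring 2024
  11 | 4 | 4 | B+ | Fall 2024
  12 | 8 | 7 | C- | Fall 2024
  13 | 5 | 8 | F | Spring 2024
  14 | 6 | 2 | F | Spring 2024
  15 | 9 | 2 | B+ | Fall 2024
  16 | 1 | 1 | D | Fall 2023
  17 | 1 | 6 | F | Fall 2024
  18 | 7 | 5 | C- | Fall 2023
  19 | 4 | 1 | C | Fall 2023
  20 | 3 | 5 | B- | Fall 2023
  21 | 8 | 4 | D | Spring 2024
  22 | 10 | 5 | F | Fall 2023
SELECT c.id, p.name AS student, c.semester FROM enrollments c JOIN students p ON c.student_id = p.id

Execution result:
id | student | semester
1 | Grace Davis | Spring 2024
2 | Sam Garcia | Spring 2024
3 | Grace Davis | Fall 2024
4 | Frank Johnson | Spring 2024
5 | Rose Wilson | Spring 2024
6 | Ivy Wilson | Fall 2024
7 | Olivia Smith | Spring 2024
8 | Sam Garcia | Fall 2023
9 | Jack Miller | Fall 2023
10 | Ivy Wilson | Spring 2024
11 | Jack Smith | Fall 2024
12 | Olivia Smith | Fall 2024
13 | Frank Johnson | Spring 2024
14 | Grace Davis | Spring 2024
15 | Rose Wilson | Fall 2024
16 | Jack Miller | Fall 2023
17 | Jack Miller | Fall 2024
18 | Ivy Wilson | Fall 2023
19 | Jack Smith | Fall 2023
20 | Alice Davis | Fall 2023
21 | Olivia Smith | Spring 2024
22 | Sam Garcia | Fall 2023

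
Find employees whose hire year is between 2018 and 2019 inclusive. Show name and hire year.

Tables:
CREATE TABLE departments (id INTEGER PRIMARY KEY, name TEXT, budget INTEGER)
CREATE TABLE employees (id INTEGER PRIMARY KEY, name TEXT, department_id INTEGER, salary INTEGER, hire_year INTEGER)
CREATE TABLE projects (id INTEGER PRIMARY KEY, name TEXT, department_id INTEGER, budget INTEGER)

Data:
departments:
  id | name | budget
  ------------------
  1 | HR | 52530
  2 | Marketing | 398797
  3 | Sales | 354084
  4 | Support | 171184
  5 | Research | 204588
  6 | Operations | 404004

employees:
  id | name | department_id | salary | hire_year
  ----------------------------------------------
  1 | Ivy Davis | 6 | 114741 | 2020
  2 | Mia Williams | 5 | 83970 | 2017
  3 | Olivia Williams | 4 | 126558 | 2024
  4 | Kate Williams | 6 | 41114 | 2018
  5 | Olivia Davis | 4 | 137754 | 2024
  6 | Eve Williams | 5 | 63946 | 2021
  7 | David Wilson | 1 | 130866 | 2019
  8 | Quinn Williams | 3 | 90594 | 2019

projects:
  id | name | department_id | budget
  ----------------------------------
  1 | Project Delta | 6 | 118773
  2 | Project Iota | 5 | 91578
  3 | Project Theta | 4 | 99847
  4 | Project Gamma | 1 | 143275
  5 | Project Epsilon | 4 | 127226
SELECT name, hire_year FROM employees WHERE hire_year BETWEEN 2018 AND 2019

Execution result:
name | hire_year
Kate Williams | 2018
David Wilson | 2019
Quinn Williams | 2019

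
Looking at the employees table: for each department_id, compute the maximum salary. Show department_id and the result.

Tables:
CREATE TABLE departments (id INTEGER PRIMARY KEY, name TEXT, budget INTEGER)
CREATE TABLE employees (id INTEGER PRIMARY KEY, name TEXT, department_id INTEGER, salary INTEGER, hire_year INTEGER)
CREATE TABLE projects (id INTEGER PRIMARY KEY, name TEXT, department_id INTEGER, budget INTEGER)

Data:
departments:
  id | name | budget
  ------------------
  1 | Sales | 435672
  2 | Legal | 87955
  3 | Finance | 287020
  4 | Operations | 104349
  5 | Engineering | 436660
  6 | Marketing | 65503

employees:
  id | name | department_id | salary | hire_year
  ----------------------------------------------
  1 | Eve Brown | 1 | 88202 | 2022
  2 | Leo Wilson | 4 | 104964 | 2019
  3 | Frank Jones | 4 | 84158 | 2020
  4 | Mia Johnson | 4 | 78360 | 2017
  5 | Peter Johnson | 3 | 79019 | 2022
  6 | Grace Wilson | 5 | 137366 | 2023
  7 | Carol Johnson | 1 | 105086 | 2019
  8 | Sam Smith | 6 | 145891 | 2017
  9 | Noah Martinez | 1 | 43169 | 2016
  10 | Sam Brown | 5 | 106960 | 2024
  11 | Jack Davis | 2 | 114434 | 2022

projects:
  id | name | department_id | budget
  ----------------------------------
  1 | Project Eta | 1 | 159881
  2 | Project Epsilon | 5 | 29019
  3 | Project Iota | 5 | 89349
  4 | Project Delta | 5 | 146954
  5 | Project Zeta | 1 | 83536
SELECT department_id, MAX(salary) AS max_salary FROM employees GROUP BY department_id

Execution result:
department_id | max_salary
1 | 105086
2 | 114434
3 | 79019
4 | 104964
5 | 137366
6 | 145891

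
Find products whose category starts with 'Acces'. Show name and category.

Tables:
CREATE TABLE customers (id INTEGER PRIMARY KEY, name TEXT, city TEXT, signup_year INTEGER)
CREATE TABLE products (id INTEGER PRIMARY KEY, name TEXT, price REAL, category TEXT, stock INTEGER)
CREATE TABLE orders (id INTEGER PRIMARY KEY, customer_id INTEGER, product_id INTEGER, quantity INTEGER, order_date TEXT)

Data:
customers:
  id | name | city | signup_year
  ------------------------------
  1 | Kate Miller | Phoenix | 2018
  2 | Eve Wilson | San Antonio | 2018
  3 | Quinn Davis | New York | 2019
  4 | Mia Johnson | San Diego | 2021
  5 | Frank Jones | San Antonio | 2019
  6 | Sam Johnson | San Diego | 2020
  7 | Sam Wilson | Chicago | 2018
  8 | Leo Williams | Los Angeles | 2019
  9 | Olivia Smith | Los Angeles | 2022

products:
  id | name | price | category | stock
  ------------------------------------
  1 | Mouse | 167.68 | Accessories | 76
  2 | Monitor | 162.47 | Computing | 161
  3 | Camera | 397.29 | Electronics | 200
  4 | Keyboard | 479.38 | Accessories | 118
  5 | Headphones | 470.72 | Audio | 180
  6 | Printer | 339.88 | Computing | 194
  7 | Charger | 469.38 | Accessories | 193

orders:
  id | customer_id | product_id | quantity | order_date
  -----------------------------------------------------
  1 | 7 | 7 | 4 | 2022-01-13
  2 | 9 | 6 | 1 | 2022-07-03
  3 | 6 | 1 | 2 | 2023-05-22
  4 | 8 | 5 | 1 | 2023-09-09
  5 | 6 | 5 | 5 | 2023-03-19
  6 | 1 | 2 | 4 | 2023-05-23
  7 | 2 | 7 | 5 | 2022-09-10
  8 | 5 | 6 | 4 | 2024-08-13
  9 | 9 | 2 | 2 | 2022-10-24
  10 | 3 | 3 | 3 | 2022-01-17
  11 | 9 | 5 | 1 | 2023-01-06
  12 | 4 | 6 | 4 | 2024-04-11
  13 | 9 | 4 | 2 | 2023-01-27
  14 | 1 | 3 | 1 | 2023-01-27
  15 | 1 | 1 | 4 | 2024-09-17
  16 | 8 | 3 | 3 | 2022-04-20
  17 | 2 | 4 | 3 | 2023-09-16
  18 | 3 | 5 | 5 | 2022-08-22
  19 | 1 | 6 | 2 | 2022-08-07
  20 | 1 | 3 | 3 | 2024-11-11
SELECT name, category FROM products WHERE category LIKE 'Acces%'

Execution result:
name | category
Mouse | Accessories
Keyboard | Accessories
Charger | Accessories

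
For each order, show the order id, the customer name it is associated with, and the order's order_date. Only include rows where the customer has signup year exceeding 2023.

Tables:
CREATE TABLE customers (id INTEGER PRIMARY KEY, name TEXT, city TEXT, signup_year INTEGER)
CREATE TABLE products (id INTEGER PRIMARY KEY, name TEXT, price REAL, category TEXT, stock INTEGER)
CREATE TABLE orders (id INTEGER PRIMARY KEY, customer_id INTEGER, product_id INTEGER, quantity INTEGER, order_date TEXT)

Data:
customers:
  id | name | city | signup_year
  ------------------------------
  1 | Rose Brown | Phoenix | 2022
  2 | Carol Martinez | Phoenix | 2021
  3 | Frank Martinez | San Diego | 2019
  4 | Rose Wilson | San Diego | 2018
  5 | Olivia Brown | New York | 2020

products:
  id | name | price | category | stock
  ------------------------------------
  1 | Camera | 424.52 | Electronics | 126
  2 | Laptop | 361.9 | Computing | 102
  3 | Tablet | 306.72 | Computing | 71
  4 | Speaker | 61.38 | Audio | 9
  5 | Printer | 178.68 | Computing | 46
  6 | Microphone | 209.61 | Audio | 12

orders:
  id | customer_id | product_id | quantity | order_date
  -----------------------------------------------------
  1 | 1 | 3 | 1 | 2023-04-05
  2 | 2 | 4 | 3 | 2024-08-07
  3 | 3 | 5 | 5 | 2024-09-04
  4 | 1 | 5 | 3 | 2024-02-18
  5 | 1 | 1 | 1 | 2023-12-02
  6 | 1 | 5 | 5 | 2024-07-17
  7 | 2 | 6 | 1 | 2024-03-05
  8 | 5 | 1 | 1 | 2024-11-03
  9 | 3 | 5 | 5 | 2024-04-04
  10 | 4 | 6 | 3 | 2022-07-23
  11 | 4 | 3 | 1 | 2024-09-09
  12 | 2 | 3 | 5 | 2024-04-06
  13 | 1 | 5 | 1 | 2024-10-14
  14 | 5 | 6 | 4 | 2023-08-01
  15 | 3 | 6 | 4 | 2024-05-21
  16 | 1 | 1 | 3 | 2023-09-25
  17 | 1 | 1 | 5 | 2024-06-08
SELECT c.id, p.name AS customer, c.order_date FROM orders c JOIN customers p ON c.customer_id = p.id WHERE p.signup_year > 2023

Execution result:
(no rows)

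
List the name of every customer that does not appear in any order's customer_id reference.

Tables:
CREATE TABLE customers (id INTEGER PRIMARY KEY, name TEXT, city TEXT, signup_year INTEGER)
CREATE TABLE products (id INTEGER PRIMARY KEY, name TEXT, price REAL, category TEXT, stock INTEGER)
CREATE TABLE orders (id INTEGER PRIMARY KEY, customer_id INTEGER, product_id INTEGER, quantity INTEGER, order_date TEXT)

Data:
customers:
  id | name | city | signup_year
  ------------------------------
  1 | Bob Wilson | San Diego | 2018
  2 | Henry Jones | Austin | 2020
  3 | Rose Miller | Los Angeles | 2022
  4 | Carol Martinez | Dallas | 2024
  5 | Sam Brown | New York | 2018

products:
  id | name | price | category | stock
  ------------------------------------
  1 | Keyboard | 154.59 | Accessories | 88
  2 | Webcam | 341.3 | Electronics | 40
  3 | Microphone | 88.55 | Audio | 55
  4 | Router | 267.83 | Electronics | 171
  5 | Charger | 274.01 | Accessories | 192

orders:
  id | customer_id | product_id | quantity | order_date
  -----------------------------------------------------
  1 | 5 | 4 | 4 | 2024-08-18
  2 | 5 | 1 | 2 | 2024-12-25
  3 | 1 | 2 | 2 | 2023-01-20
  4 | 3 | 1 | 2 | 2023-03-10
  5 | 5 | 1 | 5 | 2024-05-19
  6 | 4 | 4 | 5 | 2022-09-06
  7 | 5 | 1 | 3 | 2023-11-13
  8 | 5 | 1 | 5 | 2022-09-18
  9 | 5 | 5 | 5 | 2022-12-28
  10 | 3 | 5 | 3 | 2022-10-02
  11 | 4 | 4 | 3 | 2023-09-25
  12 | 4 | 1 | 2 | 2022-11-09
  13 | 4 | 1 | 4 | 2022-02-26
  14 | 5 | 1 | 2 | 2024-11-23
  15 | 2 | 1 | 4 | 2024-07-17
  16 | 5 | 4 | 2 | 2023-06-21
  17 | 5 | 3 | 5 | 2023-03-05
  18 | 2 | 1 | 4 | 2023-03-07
SELECT p.name FROM customers p LEFT JOIN orders c ON c.customer_id = p.id WHERE c.id IS NULL

Execution result:
(no rows)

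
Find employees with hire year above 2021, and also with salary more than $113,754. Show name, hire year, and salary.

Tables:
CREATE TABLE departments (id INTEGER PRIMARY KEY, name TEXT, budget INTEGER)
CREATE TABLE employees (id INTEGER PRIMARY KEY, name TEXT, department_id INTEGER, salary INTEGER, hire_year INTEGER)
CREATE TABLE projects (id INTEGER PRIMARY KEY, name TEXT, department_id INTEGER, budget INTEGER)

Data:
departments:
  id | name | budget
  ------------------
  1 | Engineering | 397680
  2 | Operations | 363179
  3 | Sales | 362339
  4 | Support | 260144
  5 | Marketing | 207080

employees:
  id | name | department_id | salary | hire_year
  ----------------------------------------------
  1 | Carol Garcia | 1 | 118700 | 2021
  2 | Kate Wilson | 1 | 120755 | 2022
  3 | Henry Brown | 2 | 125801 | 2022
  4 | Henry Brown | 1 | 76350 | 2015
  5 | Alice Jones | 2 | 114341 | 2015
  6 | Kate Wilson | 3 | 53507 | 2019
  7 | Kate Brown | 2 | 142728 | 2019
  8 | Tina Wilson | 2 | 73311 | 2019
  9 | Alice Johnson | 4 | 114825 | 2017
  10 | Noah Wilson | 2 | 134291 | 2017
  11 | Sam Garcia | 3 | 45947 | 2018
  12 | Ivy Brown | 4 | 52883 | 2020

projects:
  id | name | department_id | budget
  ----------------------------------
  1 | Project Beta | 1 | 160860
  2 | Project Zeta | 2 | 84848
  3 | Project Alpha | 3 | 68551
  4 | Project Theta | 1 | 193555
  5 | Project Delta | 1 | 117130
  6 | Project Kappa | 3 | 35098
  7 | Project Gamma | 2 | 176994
SELECT name, hire_year, salary FROM employees WHERE hire_year > 2021 AND salary > 113754

Execution result:
name | hire_year | salary
Kate Wilson | 2022 | 120755
Henry Brown | 2022 | 125801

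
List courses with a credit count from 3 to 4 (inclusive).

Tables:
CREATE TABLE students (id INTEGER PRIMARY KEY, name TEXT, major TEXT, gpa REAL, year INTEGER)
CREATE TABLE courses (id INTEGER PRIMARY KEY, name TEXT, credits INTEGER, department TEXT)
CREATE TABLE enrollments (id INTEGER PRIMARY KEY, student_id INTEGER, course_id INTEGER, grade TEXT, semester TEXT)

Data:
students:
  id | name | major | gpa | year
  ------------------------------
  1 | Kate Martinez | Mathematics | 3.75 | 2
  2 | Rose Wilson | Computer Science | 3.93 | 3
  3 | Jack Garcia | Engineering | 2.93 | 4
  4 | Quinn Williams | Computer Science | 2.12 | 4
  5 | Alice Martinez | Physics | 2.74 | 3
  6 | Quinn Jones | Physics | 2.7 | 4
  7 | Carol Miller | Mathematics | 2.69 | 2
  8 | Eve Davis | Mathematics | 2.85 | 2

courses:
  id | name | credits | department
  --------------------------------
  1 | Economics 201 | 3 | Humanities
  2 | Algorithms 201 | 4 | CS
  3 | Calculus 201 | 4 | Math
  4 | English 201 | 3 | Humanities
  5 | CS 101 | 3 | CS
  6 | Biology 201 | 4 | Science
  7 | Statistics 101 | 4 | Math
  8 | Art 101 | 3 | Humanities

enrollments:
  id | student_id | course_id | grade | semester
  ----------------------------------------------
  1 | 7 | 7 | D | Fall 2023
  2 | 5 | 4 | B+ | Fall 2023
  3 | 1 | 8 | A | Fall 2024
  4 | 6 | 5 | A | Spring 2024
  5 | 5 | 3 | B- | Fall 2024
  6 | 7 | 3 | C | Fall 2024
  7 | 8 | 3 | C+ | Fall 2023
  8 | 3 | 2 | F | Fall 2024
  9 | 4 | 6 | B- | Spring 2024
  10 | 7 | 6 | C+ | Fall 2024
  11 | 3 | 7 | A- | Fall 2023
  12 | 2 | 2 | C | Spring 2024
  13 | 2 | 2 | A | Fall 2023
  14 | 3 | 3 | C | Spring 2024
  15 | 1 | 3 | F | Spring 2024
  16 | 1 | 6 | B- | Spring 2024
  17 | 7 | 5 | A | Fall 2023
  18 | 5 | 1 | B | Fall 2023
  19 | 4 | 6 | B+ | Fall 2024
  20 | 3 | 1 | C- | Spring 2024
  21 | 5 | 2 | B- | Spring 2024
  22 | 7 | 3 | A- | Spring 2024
SELECT name, credits FROM courses WHERE credits BETWEEN 3 AND 4

Execution result:
name | credits
Economics 201 | 3
Algorithms 201 | 4
Calculus 201 | 4
English 201 | 3
CS 101 | 3
Biology 201 | 4
Statistics 101 | 4
Art 101 | 3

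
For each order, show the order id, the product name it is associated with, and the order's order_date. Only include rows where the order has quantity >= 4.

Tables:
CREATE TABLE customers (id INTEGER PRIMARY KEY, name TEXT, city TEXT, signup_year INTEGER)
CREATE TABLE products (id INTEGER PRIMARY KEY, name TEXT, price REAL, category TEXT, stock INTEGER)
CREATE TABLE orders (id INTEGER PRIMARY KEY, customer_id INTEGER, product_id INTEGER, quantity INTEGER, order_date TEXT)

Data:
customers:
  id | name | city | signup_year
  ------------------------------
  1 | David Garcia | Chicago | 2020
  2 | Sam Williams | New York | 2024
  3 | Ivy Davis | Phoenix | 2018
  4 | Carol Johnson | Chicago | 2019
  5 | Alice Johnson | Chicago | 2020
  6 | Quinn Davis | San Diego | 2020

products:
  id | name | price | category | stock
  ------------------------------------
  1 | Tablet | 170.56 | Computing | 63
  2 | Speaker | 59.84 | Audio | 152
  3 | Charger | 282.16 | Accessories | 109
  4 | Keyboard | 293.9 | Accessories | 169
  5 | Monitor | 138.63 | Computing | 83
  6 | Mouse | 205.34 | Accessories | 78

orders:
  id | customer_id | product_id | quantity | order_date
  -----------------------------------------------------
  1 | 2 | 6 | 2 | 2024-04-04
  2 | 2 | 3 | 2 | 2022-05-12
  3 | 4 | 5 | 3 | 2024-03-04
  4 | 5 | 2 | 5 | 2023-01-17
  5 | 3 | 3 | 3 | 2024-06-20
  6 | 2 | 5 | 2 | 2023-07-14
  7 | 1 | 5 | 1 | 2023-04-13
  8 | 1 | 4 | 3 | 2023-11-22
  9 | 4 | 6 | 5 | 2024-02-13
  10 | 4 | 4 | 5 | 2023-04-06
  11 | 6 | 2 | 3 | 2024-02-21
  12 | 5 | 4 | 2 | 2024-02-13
SELECT c.id, p.name AS product, c.order_date FROM orders c JOIN products p ON c.product_id = p.id WHERE c.quantity >= 4

Execution result:
id | product | order_date
4 | Speaker | 2023-01-17
9 | Mouse | 2024-02-13
10 | Keyboard | 2023-04-06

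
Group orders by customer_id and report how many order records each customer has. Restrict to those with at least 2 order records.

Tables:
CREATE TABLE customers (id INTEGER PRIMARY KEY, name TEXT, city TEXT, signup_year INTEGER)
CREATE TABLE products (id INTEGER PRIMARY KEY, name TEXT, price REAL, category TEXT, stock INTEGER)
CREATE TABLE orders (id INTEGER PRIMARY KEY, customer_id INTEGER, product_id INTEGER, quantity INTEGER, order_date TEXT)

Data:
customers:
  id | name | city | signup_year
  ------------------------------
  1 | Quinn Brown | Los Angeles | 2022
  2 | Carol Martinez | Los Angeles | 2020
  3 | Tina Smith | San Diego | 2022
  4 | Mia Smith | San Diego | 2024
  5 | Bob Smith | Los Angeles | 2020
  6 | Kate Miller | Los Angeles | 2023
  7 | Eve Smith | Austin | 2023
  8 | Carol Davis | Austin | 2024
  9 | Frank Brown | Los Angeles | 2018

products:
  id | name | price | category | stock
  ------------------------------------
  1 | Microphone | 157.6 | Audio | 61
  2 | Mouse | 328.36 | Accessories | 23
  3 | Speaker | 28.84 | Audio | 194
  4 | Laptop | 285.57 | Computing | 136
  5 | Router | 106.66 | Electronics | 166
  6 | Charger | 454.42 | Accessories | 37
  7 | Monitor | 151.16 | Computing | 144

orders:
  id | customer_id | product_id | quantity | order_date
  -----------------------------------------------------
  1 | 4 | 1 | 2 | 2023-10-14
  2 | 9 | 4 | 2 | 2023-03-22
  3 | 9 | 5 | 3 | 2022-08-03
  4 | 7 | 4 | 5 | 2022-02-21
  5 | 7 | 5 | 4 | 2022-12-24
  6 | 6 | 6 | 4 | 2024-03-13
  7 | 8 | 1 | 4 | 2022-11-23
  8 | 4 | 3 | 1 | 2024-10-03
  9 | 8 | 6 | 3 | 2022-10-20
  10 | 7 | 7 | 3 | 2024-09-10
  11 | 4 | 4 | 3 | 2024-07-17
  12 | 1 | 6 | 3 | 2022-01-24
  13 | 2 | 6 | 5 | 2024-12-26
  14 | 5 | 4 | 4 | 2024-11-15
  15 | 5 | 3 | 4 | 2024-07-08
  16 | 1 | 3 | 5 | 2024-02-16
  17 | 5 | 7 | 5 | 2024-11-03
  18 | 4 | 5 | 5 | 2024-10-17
SELECT customer_id, COUNT(*) AS order_count FROM orders GROUP BY customer_id HAVING COUNT(*) >= 2

Execution result:
customer_id | order_count
1 | 2
4 | 4
5 | 3
7 | 3
8 | 2
9 | 2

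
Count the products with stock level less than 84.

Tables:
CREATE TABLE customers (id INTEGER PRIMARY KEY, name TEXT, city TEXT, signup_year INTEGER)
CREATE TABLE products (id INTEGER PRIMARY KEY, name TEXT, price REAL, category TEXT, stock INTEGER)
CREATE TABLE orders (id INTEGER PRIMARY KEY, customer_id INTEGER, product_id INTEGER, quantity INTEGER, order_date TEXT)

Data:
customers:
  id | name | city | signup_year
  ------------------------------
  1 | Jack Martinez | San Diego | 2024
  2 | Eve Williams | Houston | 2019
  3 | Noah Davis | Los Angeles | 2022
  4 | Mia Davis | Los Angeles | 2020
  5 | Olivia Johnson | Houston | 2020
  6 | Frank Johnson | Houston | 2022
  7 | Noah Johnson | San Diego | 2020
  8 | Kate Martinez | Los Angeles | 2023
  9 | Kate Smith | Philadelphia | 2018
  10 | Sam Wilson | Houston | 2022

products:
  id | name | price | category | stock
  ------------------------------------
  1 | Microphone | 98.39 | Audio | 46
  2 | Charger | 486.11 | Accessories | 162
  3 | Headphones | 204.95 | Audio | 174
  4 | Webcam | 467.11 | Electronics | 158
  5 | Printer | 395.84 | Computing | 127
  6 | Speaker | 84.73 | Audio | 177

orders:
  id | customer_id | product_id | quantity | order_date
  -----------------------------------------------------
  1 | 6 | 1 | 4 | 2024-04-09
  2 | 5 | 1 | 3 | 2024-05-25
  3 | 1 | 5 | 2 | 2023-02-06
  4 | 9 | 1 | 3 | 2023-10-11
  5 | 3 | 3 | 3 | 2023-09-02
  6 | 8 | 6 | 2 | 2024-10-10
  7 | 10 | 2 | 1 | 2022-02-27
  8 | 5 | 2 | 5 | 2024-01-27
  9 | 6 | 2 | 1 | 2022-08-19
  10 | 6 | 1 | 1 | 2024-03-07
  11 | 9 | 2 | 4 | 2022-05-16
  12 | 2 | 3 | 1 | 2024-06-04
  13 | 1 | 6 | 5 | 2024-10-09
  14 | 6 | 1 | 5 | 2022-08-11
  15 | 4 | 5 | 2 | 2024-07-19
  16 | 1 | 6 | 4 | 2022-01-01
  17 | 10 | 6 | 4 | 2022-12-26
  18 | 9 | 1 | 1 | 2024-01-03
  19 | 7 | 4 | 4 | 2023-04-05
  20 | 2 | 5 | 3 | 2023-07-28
SELECT COUNT(*) FROM products WHERE stock < 84

Execution result:
1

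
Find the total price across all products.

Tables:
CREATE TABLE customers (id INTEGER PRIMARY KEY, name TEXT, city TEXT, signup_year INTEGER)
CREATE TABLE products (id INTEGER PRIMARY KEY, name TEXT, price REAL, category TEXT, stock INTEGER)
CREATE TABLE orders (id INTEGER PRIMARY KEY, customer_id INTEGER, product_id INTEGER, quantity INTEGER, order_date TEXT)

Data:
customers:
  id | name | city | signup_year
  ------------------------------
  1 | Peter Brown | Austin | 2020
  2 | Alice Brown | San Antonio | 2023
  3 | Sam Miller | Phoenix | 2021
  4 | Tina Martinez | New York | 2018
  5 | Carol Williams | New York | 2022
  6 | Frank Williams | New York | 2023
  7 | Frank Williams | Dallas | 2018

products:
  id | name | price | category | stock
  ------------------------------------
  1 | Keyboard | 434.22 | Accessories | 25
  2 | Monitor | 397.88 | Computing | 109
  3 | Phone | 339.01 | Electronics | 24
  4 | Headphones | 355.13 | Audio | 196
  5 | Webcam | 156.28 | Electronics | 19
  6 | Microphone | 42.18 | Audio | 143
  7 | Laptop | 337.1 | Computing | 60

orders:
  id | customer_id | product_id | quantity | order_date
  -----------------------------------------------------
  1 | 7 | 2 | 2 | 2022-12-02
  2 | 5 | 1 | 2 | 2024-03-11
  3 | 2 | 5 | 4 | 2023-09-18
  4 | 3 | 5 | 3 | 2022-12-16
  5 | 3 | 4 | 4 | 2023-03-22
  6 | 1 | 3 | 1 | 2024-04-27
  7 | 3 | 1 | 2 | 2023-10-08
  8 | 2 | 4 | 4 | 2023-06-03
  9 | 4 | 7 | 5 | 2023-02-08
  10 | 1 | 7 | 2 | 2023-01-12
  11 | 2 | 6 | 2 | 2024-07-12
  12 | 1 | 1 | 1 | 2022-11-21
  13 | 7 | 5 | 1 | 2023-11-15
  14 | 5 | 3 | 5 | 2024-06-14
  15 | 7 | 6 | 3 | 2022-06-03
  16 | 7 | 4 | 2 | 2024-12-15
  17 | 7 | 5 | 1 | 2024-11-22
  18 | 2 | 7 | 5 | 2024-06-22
SELECT SUM(price) FROM products

Execution result:
2061.80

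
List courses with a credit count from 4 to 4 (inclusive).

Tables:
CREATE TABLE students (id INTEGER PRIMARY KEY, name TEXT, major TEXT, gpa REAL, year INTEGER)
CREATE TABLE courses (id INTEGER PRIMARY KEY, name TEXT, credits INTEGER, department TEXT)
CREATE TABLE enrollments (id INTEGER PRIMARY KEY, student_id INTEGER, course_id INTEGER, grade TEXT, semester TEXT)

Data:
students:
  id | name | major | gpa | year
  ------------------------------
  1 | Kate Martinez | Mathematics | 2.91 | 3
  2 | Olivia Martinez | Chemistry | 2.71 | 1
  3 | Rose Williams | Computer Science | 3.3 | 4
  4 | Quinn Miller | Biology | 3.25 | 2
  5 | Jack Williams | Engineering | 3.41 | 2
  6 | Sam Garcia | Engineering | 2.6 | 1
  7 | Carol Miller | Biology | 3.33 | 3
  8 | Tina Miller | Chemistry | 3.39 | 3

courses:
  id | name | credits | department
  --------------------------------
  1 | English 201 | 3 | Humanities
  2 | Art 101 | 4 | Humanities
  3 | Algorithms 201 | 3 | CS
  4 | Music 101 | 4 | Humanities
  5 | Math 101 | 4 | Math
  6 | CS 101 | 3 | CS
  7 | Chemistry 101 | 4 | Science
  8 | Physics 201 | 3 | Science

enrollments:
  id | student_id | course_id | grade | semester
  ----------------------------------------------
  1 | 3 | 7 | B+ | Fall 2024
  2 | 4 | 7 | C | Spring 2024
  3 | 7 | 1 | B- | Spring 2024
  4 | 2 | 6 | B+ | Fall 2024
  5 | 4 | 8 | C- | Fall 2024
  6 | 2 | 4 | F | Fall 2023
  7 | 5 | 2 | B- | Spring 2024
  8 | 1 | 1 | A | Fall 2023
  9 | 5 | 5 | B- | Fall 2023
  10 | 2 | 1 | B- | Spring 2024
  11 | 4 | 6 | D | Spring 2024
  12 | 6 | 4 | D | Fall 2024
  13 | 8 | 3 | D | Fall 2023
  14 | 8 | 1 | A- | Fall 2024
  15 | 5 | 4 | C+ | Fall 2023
SELECT name, credits FROM courses WHERE credits BETWEEN 4 AND 4

Execution result:
name | credits
Art 101 | 4
Music 101 | 4
Math 101 | 4
Chemistry 101 | 4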